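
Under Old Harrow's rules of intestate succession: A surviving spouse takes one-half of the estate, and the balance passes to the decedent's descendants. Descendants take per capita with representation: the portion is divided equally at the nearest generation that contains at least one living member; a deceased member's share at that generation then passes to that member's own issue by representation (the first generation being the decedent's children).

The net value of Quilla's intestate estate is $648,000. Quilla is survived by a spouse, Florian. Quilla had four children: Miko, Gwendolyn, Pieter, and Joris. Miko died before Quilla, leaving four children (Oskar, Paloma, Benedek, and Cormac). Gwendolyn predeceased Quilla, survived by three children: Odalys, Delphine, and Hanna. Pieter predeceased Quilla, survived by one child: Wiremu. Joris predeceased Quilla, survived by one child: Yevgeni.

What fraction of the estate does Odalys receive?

Odalys receives 1/18 of the estate.

Florian takes one-half of $648,000 = $324,000. The remaining $324,000 passes to the descendants.
No child survives, so the initial division is made at the grandchildren's generation.
The descendants' portion ($324,000) is divided into 9 shares of $36,000: Oskar, Paloma, Benedek, Cormac, Odalys, Delphine, Hanna, Wiremu, and Yevgeni each take $36,000.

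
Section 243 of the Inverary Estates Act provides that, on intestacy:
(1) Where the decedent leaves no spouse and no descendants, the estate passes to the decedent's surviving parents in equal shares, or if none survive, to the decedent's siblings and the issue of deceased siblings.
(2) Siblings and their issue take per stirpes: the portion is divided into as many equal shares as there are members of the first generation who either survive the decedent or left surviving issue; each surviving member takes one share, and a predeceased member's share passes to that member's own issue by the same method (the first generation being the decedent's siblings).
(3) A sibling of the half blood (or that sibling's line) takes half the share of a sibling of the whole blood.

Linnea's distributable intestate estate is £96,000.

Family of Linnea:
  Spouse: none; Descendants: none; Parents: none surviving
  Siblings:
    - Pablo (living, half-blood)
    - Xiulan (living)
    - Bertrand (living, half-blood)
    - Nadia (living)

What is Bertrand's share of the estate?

Bertrand receives £16,000.

The entire £96,000 passes to the siblings and their issue.
Counting each half-blood sibling's line as half a unit, there are 3 units in £96,000, so one unit is £32,000. Whole-blood lines (Xiulan and Nadia) take £32,000 each; half-blood lines (Pablo and Bertrand) take £16,000 each.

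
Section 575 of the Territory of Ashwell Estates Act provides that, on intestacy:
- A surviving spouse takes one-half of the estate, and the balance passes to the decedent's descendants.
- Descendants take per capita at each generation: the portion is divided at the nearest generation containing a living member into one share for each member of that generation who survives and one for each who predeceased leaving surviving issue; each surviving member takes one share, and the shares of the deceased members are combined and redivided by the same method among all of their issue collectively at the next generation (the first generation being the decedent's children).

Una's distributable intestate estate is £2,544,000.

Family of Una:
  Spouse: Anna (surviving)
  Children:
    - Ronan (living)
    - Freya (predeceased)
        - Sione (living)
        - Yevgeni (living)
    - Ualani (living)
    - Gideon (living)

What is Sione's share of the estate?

Sione receives £159,000.

Anna takes one-half of £2,544,000 = £1,272,000. The remaining £1,272,000 passes to the descendants.
The descendants' portion (£1,272,000) is divided at the children's generation into 4 shares of £318,000. Ronan, Ualani, and Gideon each take £318,000. The remaining share for the deceased Freya (£318,000) is carried to the next generation.
That pool (£318,000) is divided at the grandchildren's generation equally among Sione and Yevgeni: £159,000 each.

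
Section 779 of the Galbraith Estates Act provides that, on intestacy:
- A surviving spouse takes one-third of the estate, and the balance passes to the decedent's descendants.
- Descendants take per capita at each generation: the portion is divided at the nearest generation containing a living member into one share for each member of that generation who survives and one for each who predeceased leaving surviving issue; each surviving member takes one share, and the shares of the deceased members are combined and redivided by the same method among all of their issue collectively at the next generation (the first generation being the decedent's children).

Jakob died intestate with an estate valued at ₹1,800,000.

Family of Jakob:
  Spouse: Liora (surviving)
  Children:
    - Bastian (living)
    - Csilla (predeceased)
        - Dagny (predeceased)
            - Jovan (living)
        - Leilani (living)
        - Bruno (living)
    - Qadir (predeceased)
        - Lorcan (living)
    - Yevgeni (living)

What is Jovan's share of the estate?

Liora takes one-third of ₹1,800,000 = ₹600,000. The remaining ₹1,200,000 passes to the descendants.
The descendants' portion (₹1,200,000) is divided at the children's generation into 4 shares of ₹300,000. Bastian and Yevgeni each take ₹300,000. The 2 shares of the deceased (Csilla and Qadir) are combined into a pool of ₹600,000.
That pool (₹600,000) is divided at the grandchildren's generation into 4 shares of ₹150,000. Leilani, Bruno, and Lorcan each take ₹150,000. The remaining share for the deceased Dagny (₹150,000) is carried to the next generation.
That pool (₹150,000) passes entirely to Jovan, the sole taker at the great-grandchildren's generation.

Jovan receives ₹150,000.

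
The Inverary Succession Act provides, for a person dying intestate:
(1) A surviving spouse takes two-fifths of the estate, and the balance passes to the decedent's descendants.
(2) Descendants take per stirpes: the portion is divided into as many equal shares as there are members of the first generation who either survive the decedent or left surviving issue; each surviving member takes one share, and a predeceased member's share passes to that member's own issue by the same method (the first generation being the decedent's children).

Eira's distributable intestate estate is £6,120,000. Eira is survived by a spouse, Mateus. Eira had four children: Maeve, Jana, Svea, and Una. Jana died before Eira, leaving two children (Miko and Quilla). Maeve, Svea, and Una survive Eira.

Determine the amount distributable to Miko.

Miko receives £459,000.

Mateus takes two-fifths of £6,120,000 = £2,448,000. The remaining £3,672,000 passes to the descendants.
The descendants' portion (£3,672,000) is divided into 4 shares of £918,000: Maeve, Svea, and Una each take £918,000; Jana's £918,000 share passes to Jana's issue.
Jana's share (£918,000) is divided into 2 shares of £459,000: Miko and Quilla each take £459,000.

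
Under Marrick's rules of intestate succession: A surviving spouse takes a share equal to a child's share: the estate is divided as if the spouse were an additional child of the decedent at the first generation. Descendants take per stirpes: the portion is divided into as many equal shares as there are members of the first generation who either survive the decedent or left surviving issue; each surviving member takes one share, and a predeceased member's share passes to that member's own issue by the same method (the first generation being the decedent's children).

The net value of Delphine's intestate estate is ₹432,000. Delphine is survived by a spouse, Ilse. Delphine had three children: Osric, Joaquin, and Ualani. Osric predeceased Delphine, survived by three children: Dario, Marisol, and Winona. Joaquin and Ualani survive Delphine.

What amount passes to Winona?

The spouse counts as an additional share at the children's level, so there are 4 primary shares of ₹108,000. Ilse takes one such share (₹108,000).
The children's combined portion (₹324,000) is divided into 3 shares of ₹108,000: Joaquin and Ualani each take ₹108,000; Osric's ₹108,000 share passes to Osric's issue.
Osric's share (₹108,000) is divided into 3 shares of ₹36,000: Dario, Marisol, and Winona each take ₹36,000.

Winona receives ₹36,000.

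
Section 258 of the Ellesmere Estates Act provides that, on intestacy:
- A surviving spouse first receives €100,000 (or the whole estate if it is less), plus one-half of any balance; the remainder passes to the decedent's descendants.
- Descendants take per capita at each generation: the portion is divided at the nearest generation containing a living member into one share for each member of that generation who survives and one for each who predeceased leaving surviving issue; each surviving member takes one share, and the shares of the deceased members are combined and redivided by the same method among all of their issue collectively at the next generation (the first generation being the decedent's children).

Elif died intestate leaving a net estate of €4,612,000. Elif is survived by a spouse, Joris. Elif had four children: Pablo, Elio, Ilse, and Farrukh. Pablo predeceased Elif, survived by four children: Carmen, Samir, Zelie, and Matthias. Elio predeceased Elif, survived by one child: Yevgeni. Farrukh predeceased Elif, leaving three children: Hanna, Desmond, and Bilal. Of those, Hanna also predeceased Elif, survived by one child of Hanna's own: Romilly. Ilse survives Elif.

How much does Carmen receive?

Joris first takes €100,000, leaving a balance of €4,512,000. Joris then takes one-half of the balance (€2,256,000), for a total of €2,356,000. The remaining €2,256,000 passes to the descendants.
The descendants' portion (€2,256,000) is divided at the children's generation into 4 shares of €564,000. Ilse takes €564,000. The 3 shares of the deceased (Pablo, Elio, and Farrukh) are combined into a pool of €1,692,000.
That pool (€1,692,000) is divided at the grandchildren's generation into 8 shares of €211,500. Carmen, Samir, Zelie, Matthias, Yevgeni, Desmond, and Bilal each take €211,500. The remaining share for the deceased Hanna (€211,500) is carried to the next generation.
That pool (€211,500) passes entirely to Romilly, the sole taker at the great-grandchildren's generation.

Carmen receives €211,500.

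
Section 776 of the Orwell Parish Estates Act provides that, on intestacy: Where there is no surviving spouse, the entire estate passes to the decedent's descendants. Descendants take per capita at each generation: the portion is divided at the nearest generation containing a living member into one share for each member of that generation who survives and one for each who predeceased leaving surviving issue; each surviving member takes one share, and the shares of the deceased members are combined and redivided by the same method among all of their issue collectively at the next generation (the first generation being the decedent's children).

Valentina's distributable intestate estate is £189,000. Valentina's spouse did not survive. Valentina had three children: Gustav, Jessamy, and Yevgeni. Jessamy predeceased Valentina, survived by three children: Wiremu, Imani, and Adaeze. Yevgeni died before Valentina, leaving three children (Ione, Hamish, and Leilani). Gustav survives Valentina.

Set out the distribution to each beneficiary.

The entire £189,000 passes to the descendants.
That amount (£189,000) is divided at the children's generation into 3 shares of £63,000. Gustav takes £63,000. The 2 shares of the deceased (Jessamy and Yevgeni) are combined into a pool of £126,000.
That pool (£126,000) is divided at the grandchildren's generation equally among Wiremu, Imani, Adaeze, Ione, Hamish, and Leilani: £21,000 each.

Gustav: £63,000; Wiremu: £21,000; Imani: £21,000; Adaeze: £21,000; Ione: £21,000; Hamish: £21,000; Leilani: £21,000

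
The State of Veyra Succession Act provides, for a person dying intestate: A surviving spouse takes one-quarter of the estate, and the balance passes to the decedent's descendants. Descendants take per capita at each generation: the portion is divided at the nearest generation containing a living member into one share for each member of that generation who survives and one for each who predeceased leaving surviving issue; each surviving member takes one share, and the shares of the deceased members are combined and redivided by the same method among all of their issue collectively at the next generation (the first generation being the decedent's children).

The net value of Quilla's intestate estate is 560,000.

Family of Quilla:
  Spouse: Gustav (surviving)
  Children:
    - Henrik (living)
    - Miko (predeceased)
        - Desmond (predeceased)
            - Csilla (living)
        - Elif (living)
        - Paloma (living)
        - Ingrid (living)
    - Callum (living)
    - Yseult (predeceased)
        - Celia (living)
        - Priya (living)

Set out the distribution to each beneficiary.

Gustav: 140,000; Henrik: 105,000; Csilla: 35,000; Elif: 35,000; Paloma: 35,000; Ingrid: 35,000; Callum: 105,000; Celia: 35,000; Priya: 35,000

Gustav takes one-quarter of 560,000 = 140,000. The remaining 420,000 passes to the descendants.
The descendants' portion (420,000) is divided at the children's generation into 4 shares of 105,000. Henrik and Callum each take 105,000. The 2 shares of the deceased (Miko and Yseult) are combined into a pool of 210,000.
That pool (210,000) is divided at the grandchildren's generation into 6 shares of 35,000. Elif, Paloma, Ingrid, Celia, and Priya each take 35,000. The remaining share for the deceased Desmond (35,000) is carried to the next generation.
That pool (35,000) passes entirely to Csilla, the sole taker at the great-grandchildren's generation.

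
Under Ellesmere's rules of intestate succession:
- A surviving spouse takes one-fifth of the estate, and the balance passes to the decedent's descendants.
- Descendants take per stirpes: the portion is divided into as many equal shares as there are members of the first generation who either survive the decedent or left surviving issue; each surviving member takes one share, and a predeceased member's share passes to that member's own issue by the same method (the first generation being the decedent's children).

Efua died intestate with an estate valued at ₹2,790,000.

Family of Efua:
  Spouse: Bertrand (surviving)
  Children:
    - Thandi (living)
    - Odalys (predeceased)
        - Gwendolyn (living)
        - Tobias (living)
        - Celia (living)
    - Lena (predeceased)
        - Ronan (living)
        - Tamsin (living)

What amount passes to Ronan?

Ronan receives ₹372,000.

Bertrand takes one-fifth of ₹2,790,000 = ₹558,000. The remaining ₹2,232,000 passes to the descendants.
The descendants' portion (₹2,232,000) is divided into 3 shares of ₹744,000: Thandi takes ₹744,000; Odalys's ₹744,000 share passes to Odalys's issue; Lena's ₹744,000 share passes to Lena's issue.
Odalys's share (₹744,000) is divided into 3 shares of ₹248,000: Gwendolyn, Tobias, and Celia each take ₹248,000.
Lena's share (₹744,000) is divided into 2 shares of ₹372,000: Ronan and Tamsin each take ₹372,000.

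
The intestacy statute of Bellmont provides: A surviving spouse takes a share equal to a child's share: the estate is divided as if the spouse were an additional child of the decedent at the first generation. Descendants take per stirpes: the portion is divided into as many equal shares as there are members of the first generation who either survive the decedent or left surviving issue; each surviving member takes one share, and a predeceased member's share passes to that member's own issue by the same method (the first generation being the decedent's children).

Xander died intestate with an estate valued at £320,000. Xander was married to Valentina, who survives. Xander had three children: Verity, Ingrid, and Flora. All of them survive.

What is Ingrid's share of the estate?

The spouse counts as an additional share at the children's level, so there are 4 primary shares of £80,000. Valentina takes one such share (£80,000).
The children's combined portion (£240,000) is divided into 3 shares of £80,000: Verity, Ingrid, and Flora each take £80,000.

Ingrid receives £80,000.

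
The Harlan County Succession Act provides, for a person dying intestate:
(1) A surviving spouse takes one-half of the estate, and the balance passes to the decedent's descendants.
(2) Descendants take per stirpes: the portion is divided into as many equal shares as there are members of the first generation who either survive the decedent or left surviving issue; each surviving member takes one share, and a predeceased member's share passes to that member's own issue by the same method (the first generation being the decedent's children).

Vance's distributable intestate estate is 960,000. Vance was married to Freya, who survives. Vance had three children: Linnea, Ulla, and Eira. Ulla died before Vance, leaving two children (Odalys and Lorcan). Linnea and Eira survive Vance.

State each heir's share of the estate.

Freya takes one-half of 960,000 = 480,000. The remaining 480,000 passes to the descendants.
The descendants' portion (480,000) is divided into 3 shares of 160,000: Linnea and Eira each take 160,000; Ulla's 160,000 share passes to Ulla's issue.
Ulla's share (160,000) is divided into 2 shares of 80,000: Odalys and Lorcan each take 80,000.

Freya: 480,000; Linnea: 160,000; Odalys: 80,000; Lorcan: 80,000; Eira: 160,000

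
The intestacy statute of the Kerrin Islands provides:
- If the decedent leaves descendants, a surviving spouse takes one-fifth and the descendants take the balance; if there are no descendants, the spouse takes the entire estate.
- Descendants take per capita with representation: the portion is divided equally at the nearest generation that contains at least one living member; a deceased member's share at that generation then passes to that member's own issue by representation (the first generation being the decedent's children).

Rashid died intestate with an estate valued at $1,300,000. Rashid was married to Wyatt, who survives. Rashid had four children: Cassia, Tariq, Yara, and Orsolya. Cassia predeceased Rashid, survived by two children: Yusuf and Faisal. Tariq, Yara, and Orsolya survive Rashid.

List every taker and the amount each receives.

Wyatt: $260,000; Yusuf: $130,000; Faisal: $130,000; Tariq: $260,000; Yara: $260,000; Orsolya: $260,000

Wyatt takes one-fifth of $1,300,000 = $260,000. The remaining $1,040,000 passes to the descendants.
The descendants' portion ($1,040,000) is divided into 4 shares of $260,000: Tariq, Yara, and Orsolya each take $260,000; Cassia's $260,000 share passes to Cassia's issue.
Cassia's share ($260,000) is divided into 2 shares of $130,000: Yusuf and Faisal each take $130,000.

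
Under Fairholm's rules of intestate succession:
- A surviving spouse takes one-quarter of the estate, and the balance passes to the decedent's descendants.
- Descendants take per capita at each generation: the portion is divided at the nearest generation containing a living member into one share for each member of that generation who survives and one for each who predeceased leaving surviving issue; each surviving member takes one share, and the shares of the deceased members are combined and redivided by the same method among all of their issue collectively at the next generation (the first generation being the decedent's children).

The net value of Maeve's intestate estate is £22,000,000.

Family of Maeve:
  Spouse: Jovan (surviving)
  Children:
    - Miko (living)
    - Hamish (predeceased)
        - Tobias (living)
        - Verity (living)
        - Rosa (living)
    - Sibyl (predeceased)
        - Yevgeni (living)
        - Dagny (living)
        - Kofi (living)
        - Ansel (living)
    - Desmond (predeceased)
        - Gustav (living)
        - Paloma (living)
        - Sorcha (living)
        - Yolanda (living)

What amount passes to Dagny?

Jovan takes one-quarter of £22,000,000 = £5,500,000. The remaining £16,500,000 passes to the descendants.
The descendants' portion (£16,500,000) is divided at the children's generation into 4 shares of £4,125,000. Miko takes £4,125,000. The 3 shares of the deceased (Hamish, Sibyl, and Desmond) are combined into a pool of £12,375,000.
That pool (£12,375,000) is divided at the grandchildren's generation equally among Tobias, Verity, Rosa, Yevgeni, Dagny, Kofi, Ansel, Gustav, Paloma, Sorcha, and Yolanda: £1,125,000 each.

Dagny receives £1,125,000.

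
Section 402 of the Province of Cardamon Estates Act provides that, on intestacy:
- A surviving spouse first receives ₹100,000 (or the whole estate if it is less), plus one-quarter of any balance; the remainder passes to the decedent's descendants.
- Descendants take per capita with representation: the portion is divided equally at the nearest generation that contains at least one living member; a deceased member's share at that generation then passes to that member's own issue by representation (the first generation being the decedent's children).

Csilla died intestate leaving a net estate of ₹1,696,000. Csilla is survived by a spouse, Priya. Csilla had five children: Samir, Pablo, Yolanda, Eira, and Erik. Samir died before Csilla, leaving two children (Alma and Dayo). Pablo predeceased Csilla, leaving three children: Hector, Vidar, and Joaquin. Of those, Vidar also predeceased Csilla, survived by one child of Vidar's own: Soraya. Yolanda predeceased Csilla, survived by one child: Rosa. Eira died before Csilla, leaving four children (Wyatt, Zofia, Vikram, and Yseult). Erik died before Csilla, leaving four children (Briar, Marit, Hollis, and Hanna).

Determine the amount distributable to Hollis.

Priya first takes ₹100,000, leaving a balance of ₹1,596,000. Priya then takes one-quarter of the balance (₹399,000), for a total of ₹499,000. The remaining ₹1,197,000 passes to the descendants.
No child survives, so the initial division is made at the grandchildren's generation.
The descendants' portion (₹1,197,000) is divided into 14 shares of ₹85,500: Alma, Dayo, Hector, Joaquin, Rosa, Wyatt, Zofia, Vikram, Yseult, Briar, Marit, Hollis, and Hanna each take ₹85,500; Vidar's ₹85,500 share passes to Vidar's issue.
Vidar's share (₹85,500) passes entirely to Soraya.

Hollis receives ₹85,500.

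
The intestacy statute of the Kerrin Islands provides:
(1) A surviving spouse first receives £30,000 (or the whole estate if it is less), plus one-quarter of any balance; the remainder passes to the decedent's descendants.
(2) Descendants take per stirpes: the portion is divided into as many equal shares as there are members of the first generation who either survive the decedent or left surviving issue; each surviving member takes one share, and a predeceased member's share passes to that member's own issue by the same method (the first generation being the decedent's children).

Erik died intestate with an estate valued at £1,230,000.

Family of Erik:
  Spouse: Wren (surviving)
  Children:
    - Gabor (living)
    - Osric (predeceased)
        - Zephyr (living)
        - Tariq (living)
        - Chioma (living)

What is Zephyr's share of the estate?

Wren first takes £30,000, leaving a balance of £1,200,000. Wren then takes one-quarter of the balance (£300,000), for a total of £330,000. The remaining £900,000 passes to the descendants.
The descendants' portion (£900,000) is divided into 2 shares of £450,000: Gabor takes £450,000; Osric's £450,000 share passes to Osric's issue.
Osric's share (£450,000) is divided into 3 shares of £150,000: Zephyr, Tariq, and Chioma each take £150,000.

Zephyr receives £150,000.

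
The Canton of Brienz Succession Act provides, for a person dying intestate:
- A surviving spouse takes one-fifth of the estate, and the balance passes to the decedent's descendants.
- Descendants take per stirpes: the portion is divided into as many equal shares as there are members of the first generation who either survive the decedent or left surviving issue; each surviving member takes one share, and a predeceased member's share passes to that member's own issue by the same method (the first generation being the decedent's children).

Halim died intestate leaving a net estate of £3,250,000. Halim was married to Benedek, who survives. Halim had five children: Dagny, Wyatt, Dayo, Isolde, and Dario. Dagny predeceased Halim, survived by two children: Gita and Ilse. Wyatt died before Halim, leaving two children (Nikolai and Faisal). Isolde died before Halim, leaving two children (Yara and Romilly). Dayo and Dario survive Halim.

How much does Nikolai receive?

Nikolai receives £260,000.

Benedek takes one-fifth of £3,250,000 = £650,000. The remaining £2,600,000 passes to the descendants.
The descendants' portion (£2,600,000) is divided into 5 shares of £520,000: Dayo and Dario each take £520,000; Dagny's £520,000 share passes to Dagny's issue; Wyatt's £520,000 share passes to Wyatt's issue; Isolde's £520,000 share passes to Isolde's issue.
Dagny's share (£520,000) is divided into 2 shares of £260,000: Gita and Ilse each take £260,000.
Wyatt's share (£520,000) is divided into 2 shares of £260,000: Nikolai and Faisal each take £260,000.
Isolde's share (£520,000) is divided into 2 shares of £260,000: Yara and Romilly each take £260,000.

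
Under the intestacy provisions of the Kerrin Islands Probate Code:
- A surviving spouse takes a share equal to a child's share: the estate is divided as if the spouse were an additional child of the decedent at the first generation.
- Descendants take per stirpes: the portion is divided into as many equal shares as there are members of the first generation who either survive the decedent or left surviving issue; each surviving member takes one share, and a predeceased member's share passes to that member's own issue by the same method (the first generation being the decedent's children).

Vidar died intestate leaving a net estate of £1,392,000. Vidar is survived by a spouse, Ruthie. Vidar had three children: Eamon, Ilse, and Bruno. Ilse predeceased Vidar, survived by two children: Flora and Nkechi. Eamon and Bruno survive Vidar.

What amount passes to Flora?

The spouse counts as an additional share at the children's level, so there are 4 primary shares of £348,000. Ruthie takes one such share (£348,000).
The children's combined portion (£1,044,000) is divided into 3 shares of £348,000: Eamon and Bruno each take £348,000; Ilse's £348,000 share passes to Ilse's issue.
Ilse's share (£348,000) is divided into 2 shares of £174,000: Flora and Nkechi each take £174,000.

Flora receives £174,000.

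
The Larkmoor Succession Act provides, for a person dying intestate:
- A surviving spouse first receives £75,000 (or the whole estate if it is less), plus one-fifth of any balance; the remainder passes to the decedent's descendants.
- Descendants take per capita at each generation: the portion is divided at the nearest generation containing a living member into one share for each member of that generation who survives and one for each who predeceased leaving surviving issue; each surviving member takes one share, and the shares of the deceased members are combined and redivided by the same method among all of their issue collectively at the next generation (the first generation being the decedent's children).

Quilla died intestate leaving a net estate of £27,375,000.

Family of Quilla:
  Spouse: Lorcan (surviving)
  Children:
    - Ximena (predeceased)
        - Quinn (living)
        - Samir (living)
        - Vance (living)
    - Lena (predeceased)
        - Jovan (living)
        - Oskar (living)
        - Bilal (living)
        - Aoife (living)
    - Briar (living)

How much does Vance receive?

Vance receives £2,080,000.

Lorcan first takes £75,000, leaving a balance of £27,300,000. Lorcan then takes one-fifth of the balance (£5,460,000), for a total of £5,535,000. The remaining £21,840,000 passes to the descendants.
The descendants' portion (£21,840,000) is divided at the children's generation into 3 shares of £7,280,000. Briar takes £7,280,000. The 2 shares of the deceased (Ximena and Lena) are combined into a pool of £14,560,000.
That pool (£14,560,000) is divided at the grandchildren's generation equally among Quinn, Samir, Vance, Jovan, Oskar, Bilal, and Aoife: £2,080,000 each.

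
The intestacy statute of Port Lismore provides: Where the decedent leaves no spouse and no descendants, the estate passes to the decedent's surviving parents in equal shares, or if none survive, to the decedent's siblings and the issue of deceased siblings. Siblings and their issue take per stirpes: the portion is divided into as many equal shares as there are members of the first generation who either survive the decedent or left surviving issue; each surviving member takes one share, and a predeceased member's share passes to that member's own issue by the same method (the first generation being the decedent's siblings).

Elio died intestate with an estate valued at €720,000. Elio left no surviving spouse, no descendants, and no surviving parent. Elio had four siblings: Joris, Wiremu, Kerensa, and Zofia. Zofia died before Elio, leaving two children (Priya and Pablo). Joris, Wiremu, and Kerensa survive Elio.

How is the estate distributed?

The entire €720,000 passes to the siblings and their issue.
That amount (€720,000) is divided into 4 shares of €180,000: Joris, Wiremu, and Kerensa each take €180,000; Zofia's €180,000 share passes to Zofia's issue.
Zofia's share (€180,000) is divided into 2 shares of €90,000: Priya and Pablo each take €90,000.

Joris: €180,000; Wiremu: €180,000; Kerensa: €180,000; Priya: €90,000; Pablo: €90,000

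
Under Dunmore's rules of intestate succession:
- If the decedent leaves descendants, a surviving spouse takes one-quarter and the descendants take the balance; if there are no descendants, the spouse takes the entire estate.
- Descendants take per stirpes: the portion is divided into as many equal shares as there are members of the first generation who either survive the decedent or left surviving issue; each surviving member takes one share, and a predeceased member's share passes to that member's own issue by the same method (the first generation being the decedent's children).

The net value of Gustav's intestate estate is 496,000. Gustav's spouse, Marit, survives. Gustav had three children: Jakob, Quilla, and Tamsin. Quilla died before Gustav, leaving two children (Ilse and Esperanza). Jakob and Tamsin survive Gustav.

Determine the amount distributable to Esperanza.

Marit takes one-quarter of 496,000 = 124,000. The remaining 372,000 passes to the descendants.
The descendants' portion (372,000) is divided into 3 shares of 124,000: Jakob and Tamsin each take 124,000; Quilla's 124,000 share passes to Quilla's issue.
Quilla's share (124,000) is divided into 2 shares of 62,000: Ilse and Esperanza each take 62,000.

Esperanza receives 62,000.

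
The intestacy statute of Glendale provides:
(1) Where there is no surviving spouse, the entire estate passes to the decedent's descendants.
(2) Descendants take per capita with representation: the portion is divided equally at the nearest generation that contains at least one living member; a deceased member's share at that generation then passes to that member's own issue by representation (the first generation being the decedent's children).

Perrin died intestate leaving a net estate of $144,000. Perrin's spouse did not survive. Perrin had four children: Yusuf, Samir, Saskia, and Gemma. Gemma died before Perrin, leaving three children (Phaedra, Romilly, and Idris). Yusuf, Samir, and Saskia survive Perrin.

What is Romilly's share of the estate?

Romilly receives $12,000.

The entire $144,000 passes to the descendants.
That amount ($144,000) is divided into 4 shares of $36,000: Yusuf, Samir, and Saskia each take $36,000; Gemma's $36,000 share passes to Gemma's issue.
Gemma's share ($36,000) is divided into 3 shares of $12,000: Phaedra, Romilly, and Idris each take $12,000.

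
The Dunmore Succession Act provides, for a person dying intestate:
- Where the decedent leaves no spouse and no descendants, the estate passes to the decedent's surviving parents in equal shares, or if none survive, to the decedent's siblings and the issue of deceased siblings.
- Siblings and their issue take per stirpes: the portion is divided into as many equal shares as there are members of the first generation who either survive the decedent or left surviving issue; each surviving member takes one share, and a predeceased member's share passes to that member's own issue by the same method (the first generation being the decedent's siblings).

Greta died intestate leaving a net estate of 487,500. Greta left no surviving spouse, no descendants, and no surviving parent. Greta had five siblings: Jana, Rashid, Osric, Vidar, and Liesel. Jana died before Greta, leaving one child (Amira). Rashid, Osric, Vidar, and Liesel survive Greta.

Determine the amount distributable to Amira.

The entire 487,500 passes to the siblings and their issue.
That amount (487,500) is divided into 5 shares of 97,500: Rashid, Osric, Vidar, and Liesel each take 97,500; Jana's 97,500 share passes to Jana's issue.
Jana's share (97,500) passes entirely to Amira.

Amira receives 97,500.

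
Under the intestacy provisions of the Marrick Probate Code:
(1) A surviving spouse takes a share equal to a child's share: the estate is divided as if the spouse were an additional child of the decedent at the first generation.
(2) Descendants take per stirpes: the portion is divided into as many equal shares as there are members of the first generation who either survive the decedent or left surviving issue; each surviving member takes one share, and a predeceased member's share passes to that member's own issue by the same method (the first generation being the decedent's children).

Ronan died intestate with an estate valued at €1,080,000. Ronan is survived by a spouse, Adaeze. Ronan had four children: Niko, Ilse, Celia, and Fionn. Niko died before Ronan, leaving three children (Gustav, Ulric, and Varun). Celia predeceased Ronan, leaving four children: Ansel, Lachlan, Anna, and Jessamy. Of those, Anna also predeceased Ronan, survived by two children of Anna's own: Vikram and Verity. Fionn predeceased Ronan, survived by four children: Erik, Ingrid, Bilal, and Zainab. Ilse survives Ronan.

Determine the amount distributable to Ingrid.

The spouse counts as an additional share at the children's level, so there are 5 primary shares of €216,000. Adaeze takes one such share (€216,000).
The children's combined portion (€864,000) is divided into 4 shares of €216,000: Ilse takes €216,000; Niko's €216,000 share passes to Niko's issue; Celia's €216,000 share passes to Celia's issue; Fionn's €216,000 share passes to Fionn's issue.
Niko's share (€216,000) is divided into 3 shares of €72,000: Gustav, Ulric, and Varun each take €72,000.
Celia's share (€216,000) is divided into 4 shares of €54,000: Ansel, Lachlan, and Jessamy each take €54,000; Anna's €54,000 share passes to Anna's issue.
Anna's share (€54,000) is divided into 2 shares of €27,000: Vikram and Verity each take €27,000.
Fionn's share (€216,000) is divided into 4 shares of €54,000: Erik, Ingrid, Bilal, and Zainab each take €54,000.

Ingrid receives €54,000.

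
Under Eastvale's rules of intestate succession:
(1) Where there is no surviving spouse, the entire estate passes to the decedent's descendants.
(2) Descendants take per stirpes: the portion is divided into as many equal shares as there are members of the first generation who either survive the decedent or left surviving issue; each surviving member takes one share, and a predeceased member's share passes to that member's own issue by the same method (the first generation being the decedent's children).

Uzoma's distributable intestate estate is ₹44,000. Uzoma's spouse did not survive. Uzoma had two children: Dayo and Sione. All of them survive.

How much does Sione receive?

The entire ₹44,000 passes to the descendants.
That amount (₹44,000) is divided into 2 shares of ₹22,000: Dayo and Sione each take ₹22,000.

Sione receives ₹22,000.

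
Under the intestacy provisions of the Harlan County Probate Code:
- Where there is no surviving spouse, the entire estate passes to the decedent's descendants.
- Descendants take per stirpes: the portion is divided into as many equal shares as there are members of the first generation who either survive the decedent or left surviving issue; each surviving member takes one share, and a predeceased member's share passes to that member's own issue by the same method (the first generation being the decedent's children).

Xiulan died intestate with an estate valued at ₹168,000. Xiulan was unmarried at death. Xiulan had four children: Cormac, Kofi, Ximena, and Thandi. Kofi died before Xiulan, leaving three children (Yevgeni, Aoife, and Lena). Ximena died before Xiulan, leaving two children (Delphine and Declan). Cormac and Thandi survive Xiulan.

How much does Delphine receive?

The entire ₹168,000 passes to the descendants.
That amount (₹168,000) is divided into 4 shares of ₹42,000: Cormac and Thandi each take ₹42,000; Kofi's ₹42,000 share passes to Kofi's issue; Ximena's ₹42,000 share passes to Ximena's issue.
Kofi's share (₹42,000) is divided into 3 shares of ₹14,000: Yevgeni, Aoife, and Lena each take ₹14,000.
Ximena's share (₹42,000) is divided into 2 shares of ₹21,000: Delphine and Declan each take ₹21,000.

Delphine receives ₹21,000.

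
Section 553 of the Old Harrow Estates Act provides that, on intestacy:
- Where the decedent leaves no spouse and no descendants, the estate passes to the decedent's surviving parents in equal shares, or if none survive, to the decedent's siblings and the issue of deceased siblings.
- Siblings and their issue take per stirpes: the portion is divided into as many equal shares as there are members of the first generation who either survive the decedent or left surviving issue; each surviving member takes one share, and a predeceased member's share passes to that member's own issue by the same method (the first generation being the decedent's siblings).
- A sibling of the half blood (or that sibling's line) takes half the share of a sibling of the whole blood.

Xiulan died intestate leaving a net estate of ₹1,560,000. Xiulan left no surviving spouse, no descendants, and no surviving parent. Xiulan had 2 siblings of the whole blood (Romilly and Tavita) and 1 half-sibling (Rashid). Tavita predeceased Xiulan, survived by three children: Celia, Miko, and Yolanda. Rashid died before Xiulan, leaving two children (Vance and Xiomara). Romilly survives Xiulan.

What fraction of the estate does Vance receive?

The entire ₹1,560,000 passes to the siblings and their issue.
Counting each half-blood sibling's line as half a unit, there are 5/2 units in ₹1,560,000, so one unit is ₹624,000. Whole-blood lines (Romilly and Tavita) take ₹624,000 each; half-blood lines (Rashid) take ₹312,000 each.
Tavita's share (₹624,000) is divided into 3 shares of ₹208,000: Celia, Miko, and Yolanda each take ₹208,000.
Rashid's share (₹312,000) is divided into 2 shares of ₹156,000: Vance and Xiomara each take ₹156,000.

Vance receives 1/10 of the estate.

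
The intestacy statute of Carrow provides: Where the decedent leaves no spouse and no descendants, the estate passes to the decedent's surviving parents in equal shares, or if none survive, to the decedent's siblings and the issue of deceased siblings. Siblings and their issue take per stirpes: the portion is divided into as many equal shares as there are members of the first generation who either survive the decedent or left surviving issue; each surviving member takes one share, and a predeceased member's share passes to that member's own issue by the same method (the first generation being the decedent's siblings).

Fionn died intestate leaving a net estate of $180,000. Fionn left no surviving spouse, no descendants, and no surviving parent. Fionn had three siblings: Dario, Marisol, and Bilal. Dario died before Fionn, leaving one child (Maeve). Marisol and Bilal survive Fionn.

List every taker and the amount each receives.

Maeve: $60,000; Marisol: $60,000; Bilal: $60,000

The entire $180,000 passes to the siblings and their issue.
That amount ($180,000) is divided into 3 shares of $60,000: Marisol and Bilal each take $60,000; Dario's $60,000 share passes to Dario's issue.
Dario's share ($60,000) passes entirely to Maeve.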